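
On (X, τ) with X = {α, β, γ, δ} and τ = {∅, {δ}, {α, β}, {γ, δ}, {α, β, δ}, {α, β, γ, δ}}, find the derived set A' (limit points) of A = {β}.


A' = {α}

For each x ∈ X, list the open sets U ∈ τ with x ∈ U, then check whether U ∩ (A ∖ {x}) ≠ ∅ for every such U.
  x = α: opens ∋ x are {α, β}, {α, β, δ}, {α, β, γ, δ}; each meets A ∖ {α}, so x IS a limit point.
  x = β: open {α, β} ∋ x has {α, β} ∩ (A ∖ {β}) = ∅, so x is NOT a limit point.
  x = γ: open {γ, δ} ∋ x has {γ, δ} ∩ (A ∖ {γ}) = ∅, so x is NOT a limit point.
  x = δ: open {δ} ∋ x has {δ} ∩ (A ∖ {δ}) = ∅, so x is NOT a limit point.
Collecting: A' = {α}.


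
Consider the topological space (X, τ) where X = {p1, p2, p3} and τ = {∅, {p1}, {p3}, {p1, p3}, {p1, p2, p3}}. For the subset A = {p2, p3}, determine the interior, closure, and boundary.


int(A) = {p3}, cl(A) = {p2, p3}, ∂A = {p2}.

Closed sets in (X, τ) are complements of opens:
  closed(X, τ) = {∅, {p2}, {p1, p2}, {p2, p3}, {p1, p2, p3}}.
int(A) = ⋃ {U ∈ τ : U ⊆ A}. Opens contained in A: ∅, {p3}.
Taking the union of these: int(A) = {p3}.
cl(A) = ⋂ {C closed : A ⊆ C}. Closed sets containing A: {p2, p3}, {p1, p2, p3}.
Intersecting these: cl(A) = {p2, p3}.
∂A = cl(A) ∖ int(A) = {p2, p3} ∖ {p3} = {p2}.


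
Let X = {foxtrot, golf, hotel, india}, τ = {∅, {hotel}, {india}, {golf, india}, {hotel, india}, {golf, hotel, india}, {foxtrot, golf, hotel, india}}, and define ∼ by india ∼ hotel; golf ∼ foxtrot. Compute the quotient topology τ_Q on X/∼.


X/∼ = {[foxtrot=golf], [hotel=india]}; |τ_Q| = 3.

Equivalence classes: [foxtrot=golf], [hotel=india].
Quotient map π: X → X/∼ sends foxtrot ↦ [foxtrot=golf], golf ↦ [foxtrot=golf], hotel ↦ [hotel=india], india ↦ [hotel=india].
For each subset V ⊆ X/∼, compute π^{-1}(V) ⊆ X and check whether π^{-1}(V) ∈ τ. V is open in τ_Q iff π^{-1}(V) ∈ τ.
  V = {}: π^{-1}(V) = ∅ ∈ τ ✓.
  V = {[foxtrot=golf]}: π^{-1}(V) = {foxtrot, golf} ∉ τ ✗.
  V = {[hotel=india]}: π^{-1}(V) = {hotel, india} ∈ τ ✓.
  V = {[foxtrot=golf], [hotel=india]}: π^{-1}(V) = {foxtrot, golf, hotel, india} ∈ τ ✓.
Open sets in the quotient: τ_Q = {{}, {[hotel=india]}, {[foxtrot=golf], [hotel=india]}} (3 elements).


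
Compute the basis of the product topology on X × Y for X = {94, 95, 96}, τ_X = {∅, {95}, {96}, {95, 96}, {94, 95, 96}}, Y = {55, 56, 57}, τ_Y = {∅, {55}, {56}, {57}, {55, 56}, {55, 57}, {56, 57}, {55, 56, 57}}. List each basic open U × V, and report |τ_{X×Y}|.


Basis B = {∅ × ∅, {95} × {55}, {95} × {56}, {95} × {57}, {96} × {55}, {96} × {56}, {96} × {57}, {95} × {55, 56}, {95} × {55, 57}, {95, 96} × {55}, {95} × {56, 57}, {95, 96} × {56}, {95, 96} × {57}, {96} × {55, 56}, {96} × {55, 57}, {96} × {56, 57}, {94, 95, 96} × {55}, {94, 95, 96} × {56}, {94, 95, 96} × {57}, {95} × {55, 56, 57}, {96} × {55, 56, 57}, {95, 96} × {55, 56}, {95, 96} × {55, 57}, {95, 96} × {56, 57}, {94, 95, 96} × {55, 56}, {94, 95, 96} × {55, 57}, {94, 95, 96} × {56, 57}, {95, 96} × {55, 56, 57}, {94, 95, 96} × {55, 56, 57}}; |τ_{X×Y}| = 125.

Enumerate products U × V with U ∈ τ_X, V ∈ τ_Y (deduplicated):
  ∅ × ∅ = {} (∅)
  {95} × {55} = {(95,55)}
  {95} × {56} = {(95,56)}
  {95} × {57} = {(95,57)}
  {96} × {55} = {(96,55)}
  {96} × {56} = {(96,56)}
  {96} × {57} = {(96,57)}
  {95} × {55, 56} = {(95,55), (95,56)}
  {95} × {55, 57} = {(95,55), (95,57)}
  {95, 96} × {55} = {(95,55), (96,55)}
  {95} × {56, 57} = {(95,56), (95,57)}
  {95, 96} × {56} = {(95,56), (96,56)}
  {95, 96} × {57} = {(95,57), (96,57)}
  {96} × {55, 56} = {(96,55), (96,56)}
  {96} × {55, 57} = {(96,55), (96,57)}
  {96} × {56, 57} = {(96,56), (96,57)}
  {94, 95, 96} × {55} = {(94,55), (95,55), (96,55)}
  {94, 95, 96} × {56} = {(94,56), (95,56), (96,56)}
  {94, 95, 96} × {57} = {(94,57), (95,57), (96,57)}
  {95} × {55, 56, 57} = {(95,55), (95,56), (95,57)}
  {96} × {55, 56, 57} = {(96,55), (96,56), (96,57)}
  {95, 96} × {55, 56} = {(95,55), (95,56), (96,55), (96,56)}
  {95, 96} × {55, 57} = {(95,55), (95,57), (96,55), (96,57)}
  {95, 96} × {56, 57} = {(95,56), (95,57), (96,56), (96,57)}
  {94, 95, 96} × {55, 56} = {(94,55), (94,56), (95,55), (95,56), (96,55), (96,56)}
  {94, 95, 96} × {55, 57} = {(94,55), (94,57), (95,55), (95,57), (96,55), (96,57)}
  {94, 95, 96} × {56, 57} = {(94,56), (94,57), (95,56), (95,57), (96,56), (96,57)}
  {95, 96} × {55, 56, 57} = {(95,55), (95,56), (95,57), (96,55), (96,56), (96,57)}
  {94, 95, 96} × {55, 56, 57} = {(94,55), (94,56), (94,57), (95,55), (95,56), (95,57), (96,55), (96,56), (96,57)}
These 29 distinct sets form the basis B.
Close under arbitrary unions to get τ_{X×Y}; counting gives |τ_{X×Y}| = 125.


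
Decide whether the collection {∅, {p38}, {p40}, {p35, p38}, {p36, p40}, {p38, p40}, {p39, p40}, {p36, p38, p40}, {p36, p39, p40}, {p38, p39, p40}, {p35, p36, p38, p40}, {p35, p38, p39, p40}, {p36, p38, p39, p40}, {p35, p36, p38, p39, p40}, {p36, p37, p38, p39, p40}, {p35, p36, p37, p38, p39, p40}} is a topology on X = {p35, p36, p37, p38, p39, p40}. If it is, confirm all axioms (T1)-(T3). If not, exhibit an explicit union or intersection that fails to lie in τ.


τ is NOT a topology on X.

Axiom (T1): ∅ ∈ τ? Yes; X ∈ τ? Yes.
Axiom (T2/T3): check pairwise unions and intersections of members of τ.
Counterexample for (T2): {p40} ∪ {p35, p38} = {p35, p38, p40} ∉ τ. Therefore τ is NOT a topology.


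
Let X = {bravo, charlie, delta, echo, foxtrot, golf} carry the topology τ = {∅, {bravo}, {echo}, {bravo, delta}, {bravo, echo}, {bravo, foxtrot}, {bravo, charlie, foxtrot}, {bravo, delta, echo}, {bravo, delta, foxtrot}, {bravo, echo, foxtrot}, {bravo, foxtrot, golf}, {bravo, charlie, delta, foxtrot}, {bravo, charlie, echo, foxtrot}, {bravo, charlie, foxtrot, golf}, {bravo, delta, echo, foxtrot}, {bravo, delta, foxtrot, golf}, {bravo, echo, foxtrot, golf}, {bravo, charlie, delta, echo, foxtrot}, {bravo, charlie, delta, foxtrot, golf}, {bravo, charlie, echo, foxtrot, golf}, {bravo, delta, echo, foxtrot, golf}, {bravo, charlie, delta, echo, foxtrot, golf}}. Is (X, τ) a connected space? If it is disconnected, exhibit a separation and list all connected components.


(X, τ) is disconnected; components = [{echo}, {bravo, charlie, delta, foxtrot, golf}].

Find clopen sets (U ∈ τ with X ∖ U ∈ τ):
  U = ∅, X ∖ U = {bravo, charlie, delta, echo, foxtrot, golf} — both open, so U is clopen.
  U = {echo}, X ∖ U = {bravo, charlie, delta, foxtrot, golf} — both open, so U is clopen.
  U = {bravo, charlie, delta, foxtrot, golf}, X ∖ U = {echo} — both open, so U is clopen.
  U = {bravo, charlie, delta, echo, foxtrot, golf}, X ∖ U = ∅ — both open, so U is clopen.
Nontrivial clopen(s) exist: e.g. {bravo, charlie, delta, foxtrot, golf}. So (X, τ) is disconnected.
Compute connected components by grouping points that agree on all clopens:
  component: {echo}
  component: {bravo, charlie, delta, foxtrot, golf}


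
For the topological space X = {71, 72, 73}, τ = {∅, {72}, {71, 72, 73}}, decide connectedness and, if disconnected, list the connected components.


(X, τ) is connected.

Find clopen sets (U ∈ τ with X ∖ U ∈ τ):
  U = ∅, X ∖ U = {71, 72, 73} — both open, so U is clopen.
  U = {71, 72, 73}, X ∖ U = ∅ — both open, so U is clopen.
Only trivial clopens (∅ and X) exist, so (X, τ) is connected.
Compute connected components by grouping points that agree on all clopens:
  component: {71, 72, 73}


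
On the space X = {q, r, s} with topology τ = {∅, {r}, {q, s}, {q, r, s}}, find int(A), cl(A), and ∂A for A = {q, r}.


int(A) = {r}, cl(A) = {q, r, s}, ∂A = {q, s}.

Closed sets in (X, τ) are complements of opens:
  closed(X, τ) = {∅, {r}, {q, s}, {q, r, s}}.
int(A) = ⋃ {U ∈ τ : U ⊆ A}. Opens contained in A: ∅, {r}.
Taking the union of these: int(A) = {r}.
cl(A) = ⋂ {C closed : A ⊆ C}. Closed sets containing A: {q, r, s}.
Intersecting these: cl(A) = {q, r, s}.
∂A = cl(A) ∖ int(A) = {q, r, s} ∖ {r} = {q, s}.


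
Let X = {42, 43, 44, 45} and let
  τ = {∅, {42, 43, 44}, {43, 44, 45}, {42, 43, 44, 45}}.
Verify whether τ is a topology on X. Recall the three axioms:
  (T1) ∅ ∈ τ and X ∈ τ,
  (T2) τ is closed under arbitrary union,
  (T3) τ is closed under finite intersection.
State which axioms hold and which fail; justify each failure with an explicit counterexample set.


τ is NOT a topology on X.

Axiom (T1): ∅ ∈ τ? Yes; X ∈ τ? Yes.
Axiom (T2/T3): check pairwise unions and intersections of members of τ.
Counterexample for (T3): {42, 43, 44} ∩ {43, 44, 45} = {43, 44} ∉ τ. Therefore τ is NOT a topology.


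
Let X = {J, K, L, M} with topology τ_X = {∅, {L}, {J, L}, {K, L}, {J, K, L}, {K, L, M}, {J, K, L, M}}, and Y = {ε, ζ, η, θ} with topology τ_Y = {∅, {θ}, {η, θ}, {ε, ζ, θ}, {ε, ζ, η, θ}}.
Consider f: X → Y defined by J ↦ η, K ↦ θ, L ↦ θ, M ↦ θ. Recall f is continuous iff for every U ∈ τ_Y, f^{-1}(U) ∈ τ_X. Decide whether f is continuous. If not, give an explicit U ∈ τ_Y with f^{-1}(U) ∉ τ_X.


f IS continuous.

Compute f^{-1}(U) for each U ∈ τ_Y:
  U = ∅: f^{-1}(U) = ∅ ∈ τ_X ✓.
  U = {θ}: f^{-1}(U) = {K, L, M} ∈ τ_X ✓.
  U = {η, θ}: f^{-1}(U) = {J, K, L, M} ∈ τ_X ✓.
  U = {ε, ζ, θ}: f^{-1}(U) = {K, L, M} ∈ τ_X ✓.
  U = {ε, ζ, η, θ}: f^{-1}(U) = {J, K, L, M} ∈ τ_X ✓.
Every preimage lies in τ_X, so f IS continuous.


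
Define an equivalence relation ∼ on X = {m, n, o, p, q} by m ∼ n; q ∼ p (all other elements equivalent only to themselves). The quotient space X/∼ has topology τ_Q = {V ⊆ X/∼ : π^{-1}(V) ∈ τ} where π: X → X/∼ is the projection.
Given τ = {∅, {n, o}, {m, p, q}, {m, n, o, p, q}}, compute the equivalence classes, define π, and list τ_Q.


X/∼ = {[m=n], [o], [p=q]}; |τ_Q| = 2.

Equivalence classes: [m=n], [o], [p=q].
Quotient map π: X → X/∼ sends m ↦ [m=n], n ↦ [m=n], o ↦ [o], p ↦ [p=q], q ↦ [p=q].
For each subset V ⊆ X/∼, compute π^{-1}(V) ⊆ X and check whether π^{-1}(V) ∈ τ. V is open in τ_Q iff π^{-1}(V) ∈ τ.
  V = {}: π^{-1}(V) = ∅ ∈ τ ✓.
  V = {[m=n]}: π^{-1}(V) = {m, n} ∉ τ ✗.
  V = {[o]}: π^{-1}(V) = {o} ∉ τ ✗.
  V = {[m=n], [o]}: π^{-1}(V) = {m, n, o} ∉ τ ✗.
  V = {[p=q]}: π^{-1}(V) = {p, q} ∉ τ ✗.
  V = {[m=n], [p=q]}: π^{-1}(V) = {m, n, p, q} ∉ τ ✗.
  V = {[o], [p=q]}: π^{-1}(V) = {o, p, q} ∉ τ ✗.
  V = {[m=n], [o], [p=q]}: π^{-1}(V) = {m, n, o, p, q} ∈ τ ✓.
Open sets in the quotient: τ_Q = {{}, {[m=n], [o], [p=q]}} (2 elements).


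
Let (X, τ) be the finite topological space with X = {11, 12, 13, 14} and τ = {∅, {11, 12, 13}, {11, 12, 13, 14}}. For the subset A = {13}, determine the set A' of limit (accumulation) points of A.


A' = {11, 12, 14}

For each x ∈ X, list the open sets U ∈ τ with x ∈ U, then check whether U ∩ (A ∖ {x}) ≠ ∅ for every such U.
  x = 11: opens ∋ x are {11, 12, 13}, {11, 12, 13, 14}; each meets A ∖ {11}, so x IS a limit point.
  x = 12: opens ∋ x are {11, 12, 13}, {11, 12, 13, 14}; each meets A ∖ {12}, so x IS a limit point.
  x = 13: open {11, 12, 13} ∋ x has {11, 12, 13} ∩ (A ∖ {13}) = ∅, so x is NOT a limit point.
  x = 14: opens ∋ x are {11, 12, 13, 14}; each meets A ∖ {14}, so x IS a limit point.
Collecting: A' = {11, 12, 14}.


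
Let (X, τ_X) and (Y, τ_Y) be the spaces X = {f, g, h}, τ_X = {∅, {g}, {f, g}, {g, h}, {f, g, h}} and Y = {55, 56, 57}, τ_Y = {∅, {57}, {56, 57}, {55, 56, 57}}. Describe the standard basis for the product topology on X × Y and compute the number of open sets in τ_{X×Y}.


Basis B = {∅ × ∅, {g} × {57}, {f, g} × {57}, {g} × {56, 57}, {g, h} × {57}, {f, g, h} × {57}, {g} × {55, 56, 57}, {f, g} × {56, 57}, {g, h} × {56, 57}, {f, g} × {55, 56, 57}, {f, g, h} × {56, 57}, {g, h} × {55, 56, 57}, {f, g, h} × {55, 56, 57}}; |τ_{X×Y}| = 30.

Enumerate products U × V with U ∈ τ_X, V ∈ τ_Y (deduplicated):
  ∅ × ∅ = {} (∅)
  {g} × {57} = {(g,57)}
  {f, g} × {57} = {(f,57), (g,57)}
  {g} × {56, 57} = {(g,56), (g,57)}
  {g, h} × {57} = {(g,57), (h,57)}
  {f, g, h} × {57} = {(f,57), (g,57), (h,57)}
  {g} × {55, 56, 57} = {(g,55), (g,56), (g,57)}
  {f, g} × {56, 57} = {(f,56), (f,57), (g,56), (g,57)}
  {g, h} × {56, 57} = {(g,56), (g,57), (h,56), (h,57)}
  {f, g} × {55, 56, 57} = {(f,55), (f,56), (f,57), (g,55), (g,56), (g,57)}
  {f, g, h} × {56, 57} = {(f,56), (f,57), (g,56), (g,57), (h,56), (h,57)}
  {g, h} × {55, 56, 57} = {(g,55), (g,56), (g,57), (h,55), (h,56), (h,57)}
  {f, g, h} × {55, 56, 57} = {(f,55), (f,56), (f,57), (g,55), (g,56), (g,57), (h,55), (h,56), (h,57)}
These 13 distinct sets form the basis B.
Close under arbitrary unions to get τ_{X×Y}; counting gives |τ_{X×Y}| = 30.


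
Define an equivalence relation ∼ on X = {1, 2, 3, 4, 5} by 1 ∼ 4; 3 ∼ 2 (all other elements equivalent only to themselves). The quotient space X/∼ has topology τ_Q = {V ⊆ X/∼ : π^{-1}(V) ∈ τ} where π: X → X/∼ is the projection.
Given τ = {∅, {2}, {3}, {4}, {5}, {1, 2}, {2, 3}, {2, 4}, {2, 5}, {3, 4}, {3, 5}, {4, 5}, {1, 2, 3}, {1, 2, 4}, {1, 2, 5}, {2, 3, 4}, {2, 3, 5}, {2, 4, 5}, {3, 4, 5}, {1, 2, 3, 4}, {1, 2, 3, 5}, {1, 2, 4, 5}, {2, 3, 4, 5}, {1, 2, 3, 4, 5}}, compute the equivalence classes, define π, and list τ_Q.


X/∼ = {[1=4], [2=3], [5]}; |τ_Q| = 6.

Equivalence classes: [1=4], [2=3], [5].
Quotient map π: X → X/∼ sends 1 ↦ [1=4], 2 ↦ [2=3], 3 ↦ [2=3], 4 ↦ [1=4], 5 ↦ [5].
For each subset V ⊆ X/∼, compute π^{-1}(V) ⊆ X and check whether π^{-1}(V) ∈ τ. V is open in τ_Q iff π^{-1}(V) ∈ τ.
  V = {}: π^{-1}(V) = ∅ ∈ τ ✓.
  V = {[1=4]}: π^{-1}(V) = {1, 4} ∉ τ ✗.
  V = {[2=3]}: π^{-1}(V) = {2, 3} ∈ τ ✓.
  V = {[1=4], [2=3]}: π^{-1}(V) = {1, 2, 3, 4} ∈ τ ✓.
  V = {[5]}: π^{-1}(V) = {5} ∈ τ ✓.
  V = {[1=4], [5]}: π^{-1}(V) = {1, 4, 5} ∉ τ ✗.
  V = {[2=3], [5]}: π^{-1}(V) = {2, 3, 5} ∈ τ ✓.
  V = {[1=4], [2=3], [5]}: π^{-1}(V) = {1, 2, 3, 4, 5} ∈ τ ✓.
Open sets in the quotient: τ_Q = {{}, {[2=3]}, {[1=4], [2=3]}, {[5]}, {[2=3], [5]}, {[1=4], [2=3], [5]}} (6 elements).


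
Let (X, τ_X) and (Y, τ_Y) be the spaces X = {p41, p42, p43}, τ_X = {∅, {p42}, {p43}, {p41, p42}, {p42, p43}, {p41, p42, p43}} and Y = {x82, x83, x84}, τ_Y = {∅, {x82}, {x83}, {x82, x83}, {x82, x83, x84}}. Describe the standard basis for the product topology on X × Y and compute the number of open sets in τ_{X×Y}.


Basis B = {∅ × ∅, {p42} × {x82}, {p42} × {x83}, {p43} × {x82}, {p43} × {x83}, {p41, p42} × {x82}, {p41, p42} × {x83}, {p42} × {x82, x83}, {p42, p43} × {x82}, {p42, p43} × {x83}, {p43} × {x82, x83}, {p41, p42, p43} × {x82}, {p41, p42, p43} × {x83}, {p42} × {x82, x83, x84}, {p43} × {x82, x83, x84}, {p41, p42} × {x82, x83}, {p42, p43} × {x82, x83}, {p41, p42} × {x82, x83, x84}, {p41, p42, p43} × {x82, x83}, {p42, p43} × {x82, x83, x84}, {p41, p42, p43} × {x82, x83, x84}}; |τ_{X×Y}| = 70.

Enumerate products U × V with U ∈ τ_X, V ∈ τ_Y (deduplicated):
  ∅ × ∅ = {} (∅)
  {p42} × {x82} = {(p42,x82)}
  {p42} × {x83} = {(p42,x83)}
  {p43} × {x82} = {(p43,x82)}
  {p43} × {x83} = {(p43,x83)}
  {p41, p42} × {x82} = {(p41,x82), (p42,x82)}
  {p41, p42} × {x83} = {(p41,x83), (p42,x83)}
  {p42} × {x82, x83} = {(p42,x82), (p42,x83)}
  {p42, p43} × {x82} = {(p42,x82), (p43,x82)}
  {p42, p43} × {x83} = {(p42,x83), (p43,x83)}
  {p43} × {x82, x83} = {(p43,x82), (p43,x83)}
  {p41, p42, p43} × {x82} = {(p41,x82), (p42,x82), (p43,x82)}
  {p41, p42, p43} × {x83} = {(p41,x83), (p42,x83), (p43,x83)}
  {p42} × {x82, x83, x84} = {(p42,x82), (p42,x83), (p42,x84)}
  {p43} × {x82, x83, x84} = {(p43,x82), (p43,x83), (p43,x84)}
  {p41, p42} × {x82, x83} = {(p41,x82), (p41,x83), (p42,x82), (p42,x83)}
  {p42, p43} × {x82, x83} = {(p42,x82), (p42,x83), (p43,x82), (p43,x83)}
  {p41, p42} × {x82, x83, x84} = {(p41,x82), (p41,x83), (p41,x84), (p42,x82), (p42,x83), (p42,x84)}
  {p41, p42, p43} × {x82, x83} = {(p41,x82), (p41,x83), (p42,x82), (p42,x83), (p43,x82), (p43,x83)}
  {p42, p43} × {x82, x83, x84} = {(p42,x82), (p42,x83), (p42,x84), (p43,x82), (p43,x83), (p43,x84)}
  {p41, p42, p43} × {x82, x83, x84} = {(p41,x82), (p41,x83), (p41,x84), (p42,x82), (p42,x83), (p42,x84), (p43,x82), (p43,x83), (p43,x84)}
These 21 distinct sets form the basis B.
Close under arbitrary unions to get τ_{X×Y}; counting gives |τ_{X×Y}| = 70.


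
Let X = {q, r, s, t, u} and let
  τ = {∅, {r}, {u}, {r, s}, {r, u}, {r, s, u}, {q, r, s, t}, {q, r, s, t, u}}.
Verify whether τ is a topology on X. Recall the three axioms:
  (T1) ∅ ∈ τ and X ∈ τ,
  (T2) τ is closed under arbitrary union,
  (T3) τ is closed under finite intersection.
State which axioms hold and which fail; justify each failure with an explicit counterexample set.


τ IS a topology on X.

Axiom (T1): ∅ ∈ τ? Yes; X ∈ τ? Yes.
Axiom (T2/T3): check pairwise unions and intersections of members of τ.
All pairwise intersections and unions checked — each lies in τ. Therefore τ satisfies (T1), (T2), (T3): it IS a topology on X.


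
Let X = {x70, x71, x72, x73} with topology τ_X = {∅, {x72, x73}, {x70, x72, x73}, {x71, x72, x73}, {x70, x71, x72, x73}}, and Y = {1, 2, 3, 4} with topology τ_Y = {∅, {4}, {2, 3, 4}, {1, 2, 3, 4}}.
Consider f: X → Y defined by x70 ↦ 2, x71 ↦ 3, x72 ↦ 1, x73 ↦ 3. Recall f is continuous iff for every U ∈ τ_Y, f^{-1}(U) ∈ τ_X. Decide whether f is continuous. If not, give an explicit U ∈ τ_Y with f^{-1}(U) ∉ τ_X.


f is NOT continuous.

Compute f^{-1}(U) for each U ∈ τ_Y:
  U = ∅: f^{-1}(U) = ∅ ∈ τ_X ✓.
  U = {4}: f^{-1}(U) = ∅ ∈ τ_X ✓.
  U = {2, 3, 4}: f^{-1}(U) = {x70, x71, x73} ∉ τ_X ✗.
  U = {1, 2, 3, 4}: f^{-1}(U) = {x70, x71, x72, x73} ∈ τ_X ✓.
Found U = {2, 3, 4} with f^{-1}(U) = {x70, x71, x73} not in τ_X. Therefore f is NOT continuous.


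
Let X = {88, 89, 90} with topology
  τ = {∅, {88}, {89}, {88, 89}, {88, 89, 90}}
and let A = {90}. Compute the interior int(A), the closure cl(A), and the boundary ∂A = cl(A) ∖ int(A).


int(A) = ∅, cl(A) = {90}, ∂A = {90}.

Closed sets in (X, τ) are complements of opens:
  closed(X, τ) = {∅, {90}, {88, 90}, {89, 90}, {88, 89, 90}}.
int(A) = ⋃ {U ∈ τ : U ⊆ A}. Opens contained in A: ∅.
Taking the union of these: int(A) = ∅.
cl(A) = ⋂ {C closed : A ⊆ C}. Closed sets containing A: {90}, {88, 90}, {89, 90}, {88, 89, 90}.
Intersecting these: cl(A) = {90}.
∂A = cl(A) ∖ int(A) = {90} ∖ ∅ = {90}.


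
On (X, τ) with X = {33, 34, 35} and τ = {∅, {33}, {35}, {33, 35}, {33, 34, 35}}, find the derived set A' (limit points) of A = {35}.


A' = {34}

For each x ∈ X, list the open sets U ∈ τ with x ∈ U, then check whether U ∩ (A ∖ {x}) ≠ ∅ for every such U.
  x = 33: open {33} ∋ x has {33} ∩ (A ∖ {33}) = ∅, so x is NOT a limit point.
  x = 34: opens ∋ x are {33, 34, 35}; each meets A ∖ {34}, so x IS a limit point.
  x = 35: open {35} ∋ x has {35} ∩ (A ∖ {35}) = ∅, so x is NOT a limit point.
Collecting: A' = {34}.


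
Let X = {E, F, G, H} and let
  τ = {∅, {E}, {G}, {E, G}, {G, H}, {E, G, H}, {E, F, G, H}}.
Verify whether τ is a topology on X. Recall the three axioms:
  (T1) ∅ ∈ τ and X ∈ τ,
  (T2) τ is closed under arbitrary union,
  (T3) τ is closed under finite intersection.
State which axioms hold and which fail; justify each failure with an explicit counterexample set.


τ IS a topology on X.

Axiom (T1): ∅ ∈ τ? Yes; X ∈ τ? Yes.
Axiom (T2/T3): check pairwise unions and intersections of members of τ.
All pairwise intersections and unions checked — each lies in τ. Therefore τ satisfies (T1), (T2), (T3): it IS a topology on X.


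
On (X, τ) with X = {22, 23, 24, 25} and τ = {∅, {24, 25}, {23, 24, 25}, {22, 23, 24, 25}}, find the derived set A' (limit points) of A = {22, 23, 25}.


A' = {22, 23, 24}

For each x ∈ X, list the open sets U ∈ τ with x ∈ U, then check whether U ∩ (A ∖ {x}) ≠ ∅ for every such U.
  x = 22: opens ∋ x are {22, 23, 24, 25}; each meets A ∖ {22}, so x IS a limit point.
  x = 23: opens ∋ x are {23, 24, 25}, {22, 23, 24, 25}; each meets A ∖ {23}, so x IS a limit point.
  x = 24: opens ∋ x are {24, 25}, {23, 24, 25}, {22, 23, 24, 25}; each meets A ∖ {24}, so x IS a limit point.
  x = 25: open {24, 25} ∋ x has {24, 25} ∩ (A ∖ {25}) = ∅, so x is NOT a limit point.
Collecting: A' = {22, 23, 24}.


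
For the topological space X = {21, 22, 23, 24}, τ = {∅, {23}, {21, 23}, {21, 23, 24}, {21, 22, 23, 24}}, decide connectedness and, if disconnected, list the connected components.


(X, τ) is connected.

Find clopen sets (U ∈ τ with X ∖ U ∈ τ):
  U = ∅, X ∖ U = {21, 22, 23, 24} — both open, so U is clopen.
  U = {21, 22, 23, 24}, X ∖ U = ∅ — both open, so U is clopen.
Only trivial clopens (∅ and X) exist, so (X, τ) is connected.
Compute connected components by grouping points that agree on all clopens:
  component: {21, 22, 23, 24}


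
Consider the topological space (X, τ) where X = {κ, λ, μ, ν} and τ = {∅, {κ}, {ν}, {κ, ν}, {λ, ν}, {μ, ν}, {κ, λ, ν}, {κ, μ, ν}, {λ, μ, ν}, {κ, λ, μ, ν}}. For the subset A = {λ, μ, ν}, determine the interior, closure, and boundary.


int(A) = {λ, μ, ν}, cl(A) = {λ, μ, ν}, ∂A = ∅.

Closed sets in (X, τ) are complements of opens:
  closed(X, τ) = {∅, {κ}, {λ}, {μ}, {κ, λ}, {κ, μ}, {λ, μ}, {κ, λ, μ}, {λ, μ, ν}, {κ, λ, μ, ν}}.
int(A) = ⋃ {U ∈ τ : U ⊆ A}. Opens contained in A: ∅, {ν}, {λ, ν}, {μ, ν}, {λ, μ, ν}.
Taking the union of these: int(A) = {λ, μ, ν}.
cl(A) = ⋂ {C closed : A ⊆ C}. Closed sets containing A: {λ, μ, ν}, {κ, λ, μ, ν}.
Intersecting these: cl(A) = {λ, μ, ν}.
∂A = cl(A) ∖ int(A) = {λ, μ, ν} ∖ {λ, μ, ν} = ∅.


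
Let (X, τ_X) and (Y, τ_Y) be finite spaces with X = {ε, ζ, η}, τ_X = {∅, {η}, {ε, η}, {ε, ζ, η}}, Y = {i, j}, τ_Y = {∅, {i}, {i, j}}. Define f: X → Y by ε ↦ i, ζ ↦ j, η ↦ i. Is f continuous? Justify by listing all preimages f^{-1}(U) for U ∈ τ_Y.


f IS continuous.

Compute f^{-1}(U) for each U ∈ τ_Y:
  U = ∅: f^{-1}(U) = ∅ ∈ τ_X ✓.
  U = {i}: f^{-1}(U) = {ε, η} ∈ τ_X ✓.
  U = {i, j}: f^{-1}(U) = {ε, ζ, η} ∈ τ_X ✓.
Every preimage lies in τ_X, so f IS continuous.


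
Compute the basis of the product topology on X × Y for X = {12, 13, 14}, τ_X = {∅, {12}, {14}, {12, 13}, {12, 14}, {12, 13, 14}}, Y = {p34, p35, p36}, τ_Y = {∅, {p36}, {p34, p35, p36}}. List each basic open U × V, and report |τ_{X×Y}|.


Basis B = {∅ × ∅, {12} × {p36}, {14} × {p36}, {12, 13} × {p36}, {12, 14} × {p36}, {12} × {p34, p35, p36}, {12, 13, 14} × {p36}, {14} × {p34, p35, p36}, {12, 13} × {p34, p35, p36}, {12, 14} × {p34, p35, p36}, {12, 13, 14} × {p34, p35, p36}}; |τ_{X×Y}| = 18.

Enumerate products U × V with U ∈ τ_X, V ∈ τ_Y (deduplicated):
  ∅ × ∅ = {} (∅)
  {12} × {p36} = {(12,p36)}
  {14} × {p36} = {(14,p36)}
  {12, 13} × {p36} = {(12,p36), (13,p36)}
  {12, 14} × {p36} = {(12,p36), (14,p36)}
  {12} × {p34, p35, p36} = {(12,p34), (12,p35), (12,p36)}
  {12, 13, 14} × {p36} = {(12,p36), (13,p36), (14,p36)}
  {14} × {p34, p35, p36} = {(14,p34), (14,p35), (14,p36)}
  {12, 13} × {p34, p35, p36} = {(12,p34), (12,p35), (12,p36), (13,p34), (13,p35), (13,p36)}
  {12, 14} × {p34, p35, p36} = {(12,p34), (12,p35), (12,p36), (14,p34), (14,p35), (14,p36)}
  {12, 13, 14} × {p34, p35, p36} = {(12,p34), (12,p35), (12,p36), (13,p34), (13,p35), (13,p36), (14,p34), (14,p35), (14,p36)}
These 11 distinct sets form the basis B.
Close under arbitrary unions to get τ_{X×Y}; counting gives |τ_{X×Y}| = 18.


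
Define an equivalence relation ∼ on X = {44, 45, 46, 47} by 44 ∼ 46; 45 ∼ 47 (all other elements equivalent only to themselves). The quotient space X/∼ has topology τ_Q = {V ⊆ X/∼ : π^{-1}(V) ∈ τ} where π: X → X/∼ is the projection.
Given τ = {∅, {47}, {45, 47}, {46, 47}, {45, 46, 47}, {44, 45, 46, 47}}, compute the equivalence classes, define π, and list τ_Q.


X/∼ = {[44=46], [45=47]}; |τ_Q| = 3.

Equivalence classes: [44=46], [45=47].
Quotient map π: X → X/∼ sends 44 ↦ [44=46], 45 ↦ [45=47], 46 ↦ [44=46], 47 ↦ [45=47].
For each subset V ⊆ X/∼, compute π^{-1}(V) ⊆ X and check whether π^{-1}(V) ∈ τ. V is open in τ_Q iff π^{-1}(V) ∈ τ.
  V = {}: π^{-1}(V) = ∅ ∈ τ ✓.
  V = {[44=46]}: π^{-1}(V) = {44, 46} ∉ τ ✗.
  V = {[45=47]}: π^{-1}(V) = {45, 47} ∈ τ ✓.
  V = {[44=46], [45=47]}: π^{-1}(V) = {44, 45, 46, 47} ∈ τ ✓.
Open sets in the quotient: τ_Q = {{}, {[45=47]}, {[44=46], [45=47]}} (3 elements).


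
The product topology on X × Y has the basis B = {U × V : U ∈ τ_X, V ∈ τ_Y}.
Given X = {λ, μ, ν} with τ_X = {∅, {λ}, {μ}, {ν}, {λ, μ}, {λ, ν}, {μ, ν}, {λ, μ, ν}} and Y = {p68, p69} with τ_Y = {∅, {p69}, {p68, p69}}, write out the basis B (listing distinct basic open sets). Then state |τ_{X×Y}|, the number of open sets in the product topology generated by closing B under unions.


Basis B = {∅ × ∅, {λ} × {p69}, {μ} × {p69}, {ν} × {p69}, {λ} × {p68, p69}, {λ, μ} × {p69}, {λ, ν} × {p69}, {μ} × {p68, p69}, {μ, ν} × {p69}, {ν} × {p68, p69}, {λ, μ, ν} × {p69}, {λ, μ} × {p68, p69}, {λ, ν} × {p68, p69}, {μ, ν} × {p68, p69}, {λ, μ, ν} × {p68, p69}}; |τ_{X×Y}| = 27.

Enumerate products U × V with U ∈ τ_X, V ∈ τ_Y (deduplicated):
  ∅ × ∅ = {} (∅)
  {λ} × {p69} = {(λ,p69)}
  {μ} × {p69} = {(μ,p69)}
  {ν} × {p69} = {(ν,p69)}
  {λ} × {p68, p69} = {(λ,p68), (λ,p69)}
  {λ, μ} × {p69} = {(λ,p69), (μ,p69)}
  {λ, ν} × {p69} = {(λ,p69), (ν,p69)}
  {μ} × {p68, p69} = {(μ,p68), (μ,p69)}
  {μ, ν} × {p69} = {(μ,p69), (ν,p69)}
  {ν} × {p68, p69} = {(ν,p68), (ν,p69)}
  {λ, μ, ν} × {p69} = {(λ,p69), (μ,p69), (ν,p69)}
  {λ, μ} × {p68, p69} = {(λ,p68), (λ,p69), (μ,p68), (μ,p69)}
  {λ, ν} × {p68, p69} = {(λ,p68), (λ,p69), (ν,p68), (ν,p69)}
  {μ, ν} × {p68, p69} = {(μ,p68), (μ,p69), (ν,p68), (ν,p69)}
  {λ, μ, ν} × {p68, p69} = {(λ,p68), (λ,p69), (μ,p68), (μ,p69), (ν,p68), (ν,p69)}
These 15 distinct sets form the basis B.
Close under arbitrary unions to get τ_{X×Y}; counting gives |τ_{X×Y}| = 27.


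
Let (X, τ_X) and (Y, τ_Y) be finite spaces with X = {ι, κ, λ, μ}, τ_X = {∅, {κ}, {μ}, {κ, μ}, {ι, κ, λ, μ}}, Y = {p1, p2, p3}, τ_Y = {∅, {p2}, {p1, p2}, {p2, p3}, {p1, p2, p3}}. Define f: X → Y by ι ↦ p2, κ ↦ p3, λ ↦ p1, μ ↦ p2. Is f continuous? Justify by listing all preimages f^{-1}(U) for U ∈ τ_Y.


f is NOT continuous.

Compute f^{-1}(U) for each U ∈ τ_Y:
  U = ∅: f^{-1}(U) = ∅ ∈ τ_X ✓.
  U = {p2}: f^{-1}(U) = {ι, μ} ∉ τ_X ✗.
  U = {p1, p2}: f^{-1}(U) = {ι, λ, μ} ∉ τ_X ✗.
  U = {p2, p3}: f^{-1}(U) = {ι, κ, μ} ∉ τ_X ✗.
  U = {p1, p2, p3}: f^{-1}(U) = {ι, κ, λ, μ} ∈ τ_X ✓.
Found U = {p2} with f^{-1}(U) = {ι, μ} not in τ_X. Therefore f is NOT continuous.


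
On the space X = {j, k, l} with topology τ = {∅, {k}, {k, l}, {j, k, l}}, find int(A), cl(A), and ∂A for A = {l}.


int(A) = ∅, cl(A) = {j, l}, ∂A = {j, l}.

Closed sets in (X, τ) are complements of opens:
  closed(X, τ) = {∅, {j}, {j, l}, {j, k, l}}.
int(A) = ⋃ {U ∈ τ : U ⊆ A}. Opens contained in A: ∅.
Taking the union of these: int(A) = ∅.
cl(A) = ⋂ {C closed : A ⊆ C}. Closed sets containing A: {j, l}, {j, k, l}.
Intersecting these: cl(A) = {j, l}.
∂A = cl(A) ∖ int(A) = {j, l} ∖ ∅ = {j, l}.


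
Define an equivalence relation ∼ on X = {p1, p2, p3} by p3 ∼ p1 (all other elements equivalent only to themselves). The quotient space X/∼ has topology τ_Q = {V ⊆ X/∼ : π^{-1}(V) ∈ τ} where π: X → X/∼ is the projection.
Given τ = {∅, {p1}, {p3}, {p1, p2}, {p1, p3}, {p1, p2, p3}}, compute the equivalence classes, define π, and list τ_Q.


X/∼ = {[p1=p3], [p2]}; |τ_Q| = 3.

Equivalence classes: [p1=p3], [p2].
Quotient map π: X → X/∼ sends p1 ↦ [p1=p3], p2 ↦ [p2], p3 ↦ [p1=p3].
For each subset V ⊆ X/∼, compute π^{-1}(V) ⊆ X and check whether π^{-1}(V) ∈ τ. V is open in τ_Q iff π^{-1}(V) ∈ τ.
  V = {}: π^{-1}(V) = ∅ ∈ τ ✓.
  V = {[p1=p3]}: π^{-1}(V) = {p1, p3} ∈ τ ✓.
  V = {[p2]}: π^{-1}(V) = {p2} ∉ τ ✗.
  V = {[p1=p3], [p2]}: π^{-1}(V) = {p1, p2, p3} ∈ τ ✓.
Open sets in the quotient: τ_Q = {{}, {[p1=p3]}, {[p1=p3], [p2]}} (3 elements).


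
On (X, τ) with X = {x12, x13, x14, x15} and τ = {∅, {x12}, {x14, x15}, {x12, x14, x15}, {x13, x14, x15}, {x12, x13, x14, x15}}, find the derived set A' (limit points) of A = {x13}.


A' = ∅

For each x ∈ X, list the open sets U ∈ τ with x ∈ U, then check whether U ∩ (A ∖ {x}) ≠ ∅ for every such U.
  x = x12: open {x12} ∋ x has {x12} ∩ (A ∖ {x12}) = ∅, so x is NOT a limit point.
  x = x13: open {x13, x14, x15} ∋ x has {x13, x14, x15} ∩ (A ∖ {x13}) = ∅, so x is NOT a limit point.
  x = x14: open {x14, x15} ∋ x has {x14, x15} ∩ (A ∖ {x14}) = ∅, so x is NOT a limit point.
  x = x15: open {x14, x15} ∋ x has {x14, x15} ∩ (A ∖ {x15}) = ∅, so x is NOT a limit point.
Collecting: A' = ∅.


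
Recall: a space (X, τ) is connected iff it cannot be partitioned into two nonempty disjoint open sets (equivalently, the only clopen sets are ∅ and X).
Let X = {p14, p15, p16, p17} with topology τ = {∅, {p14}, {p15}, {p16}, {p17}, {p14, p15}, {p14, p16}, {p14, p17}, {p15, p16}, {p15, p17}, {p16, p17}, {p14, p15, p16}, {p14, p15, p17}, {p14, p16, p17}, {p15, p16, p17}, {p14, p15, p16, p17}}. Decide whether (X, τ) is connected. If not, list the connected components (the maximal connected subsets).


(X, τ) is disconnected; components = [{p14}, {p15}, {p16}, {p17}].

Find clopen sets (U ∈ τ with X ∖ U ∈ τ):
  U = ∅, X ∖ U = {p14, p15, p16, p17} — both open, so U is clopen.
  U = {p14}, X ∖ U = {p15, p16, p17} — both open, so U is clopen.
  U = {p15}, X ∖ U = {p14, p16, p17} — both open, so U is clopen.
  U = {p16}, X ∖ U = {p14, p15, p17} — both open, so U is clopen.
  U = {p17}, X ∖ U = {p14, p15, p16} — both open, so U is clopen.
  U = {p14, p15}, X ∖ U = {p16, p17} — both open, so U is clopen.
  U = {p14, p16}, X ∖ U = {p15, p17} — both open, so U is clopen.
  U = {p14, p17}, X ∖ U = {p15, p16} — both open, so U is clopen.
  U = {p15, p16}, X ∖ U = {p14, p17} — both open, so U is clopen.
  U = {p15, p17}, X ∖ U = {p14, p16} — both open, so U is clopen.
  U = {p16, p17}, X ∖ U = {p14, p15} — both open, so U is clopen.
  U = {p14, p15, p16}, X ∖ U = {p17} — both open, so U is clopen.
  U = {p14, p15, p17}, X ∖ U = {p16} — both open, so U is clopen.
  U = {p14, p16, p17}, X ∖ U = {p15} — both open, so U is clopen.
  U = {p15, p16, p17}, X ∖ U = {p14} — both open, so U is clopen.
  U = {p14, p15, p16, p17}, X ∖ U = ∅ — both open, so U is clopen.
Nontrivial clopen(s) exist: e.g. {p14, p15}. So (X, τ) is disconnected.
Compute connected components by grouping points that agree on all clopens:
  component: {p14}
  component: {p15}
  component: {p16}
  component: {p17}


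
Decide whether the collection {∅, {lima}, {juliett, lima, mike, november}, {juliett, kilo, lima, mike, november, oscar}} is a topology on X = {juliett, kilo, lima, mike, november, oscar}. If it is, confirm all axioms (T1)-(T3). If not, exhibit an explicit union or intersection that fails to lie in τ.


τ IS a topology on X.

Axiom (T1): ∅ ∈ τ? Yes; X ∈ τ? Yes.
Axiom (T2/T3): check pairwise unions and intersections of members of τ.
All pairwise intersections and unions checked — each lies in τ. Therefore τ satisfies (T1), (T2), (T3): it IS a topology on X.


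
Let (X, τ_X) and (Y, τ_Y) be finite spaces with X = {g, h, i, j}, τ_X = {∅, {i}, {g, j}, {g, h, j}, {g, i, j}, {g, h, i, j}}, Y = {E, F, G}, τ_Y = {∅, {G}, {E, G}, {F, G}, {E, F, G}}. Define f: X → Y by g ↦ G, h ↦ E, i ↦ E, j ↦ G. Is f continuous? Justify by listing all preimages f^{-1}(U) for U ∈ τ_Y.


f IS continuous.

Compute f^{-1}(U) for each U ∈ τ_Y:
  U = ∅: f^{-1}(U) = ∅ ∈ τ_X ✓.
  U = {G}: f^{-1}(U) = {g, j} ∈ τ_X ✓.
  U = {E, G}: f^{-1}(U) = {g, h, i, j} ∈ τ_X ✓.
  U = {F, G}: f^{-1}(U) = {g, j} ∈ τ_X ✓.
  U = {E, F, G}: f^{-1}(U) = {g, h, i, j} ∈ τ_X ✓.
Every preimage lies in τ_X, so f IS continuous.


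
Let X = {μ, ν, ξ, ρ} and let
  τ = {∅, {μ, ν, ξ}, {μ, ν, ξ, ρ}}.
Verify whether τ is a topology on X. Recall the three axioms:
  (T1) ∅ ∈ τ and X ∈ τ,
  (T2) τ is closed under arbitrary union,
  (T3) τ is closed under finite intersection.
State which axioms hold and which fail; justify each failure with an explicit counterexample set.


τ IS a topology on X.

Axiom (T1): ∅ ∈ τ? Yes; X ∈ τ? Yes.
Axiom (T2/T3): check pairwise unions and intersections of members of τ.
All pairwise intersections and unions checked — each lies in τ. Therefore τ satisfies (T1), (T2), (T3): it IS a topology on X.


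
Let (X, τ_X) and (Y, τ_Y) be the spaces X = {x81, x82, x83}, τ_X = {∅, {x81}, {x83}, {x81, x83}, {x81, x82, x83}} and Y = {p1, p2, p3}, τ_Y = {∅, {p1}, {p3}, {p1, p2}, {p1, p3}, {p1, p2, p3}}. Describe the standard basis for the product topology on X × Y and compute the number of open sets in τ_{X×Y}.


Basis B = {∅ × ∅, {x81} × {p1}, {x81} × {p3}, {x83} × {p1}, {x83} × {p3}, {x81} × {p1, p2}, {x81} × {p1, p3}, {x81, x83} × {p1}, {x81, x83} × {p3}, {x83} × {p1, p2}, {x83} × {p1, p3}, {x81} × {p1, p2, p3}, {x81, x82, x83} × {p1}, {x81, x82, x83} × {p3}, {x83} × {p1, p2, p3}, {x81, x83} × {p1, p2}, {x81, x83} × {p1, p3}, {x81, x83} × {p1, p2, p3}, {x81, x82, x83} × {p1, p2}, {x81, x82, x83} × {p1, p3}, {x81, x82, x83} × {p1, p2, p3}}; |τ_{X×Y}| = 70.

Enumerate products U × V with U ∈ τ_X, V ∈ τ_Y (deduplicated):
  ∅ × ∅ = {} (∅)
  {x81} × {p1} = {(x81,p1)}
  {x81} × {p3} = {(x81,p3)}
  {x83} × {p1} = {(x83,p1)}
  {x83} × {p3} = {(x83,p3)}
  {x81} × {p1, p2} = {(x81,p1), (x81,p2)}
  {x81} × {p1, p3} = {(x81,p1), (x81,p3)}
  {x81, x83} × {p1} = {(x81,p1), (x83,p1)}
  {x81, x83} × {p3} = {(x81,p3), (x83,p3)}
  {x83} × {p1, p2} = {(x83,p1), (x83,p2)}
  {x83} × {p1, p3} = {(x83,p1), (x83,p3)}
  {x81} × {p1, p2, p3} = {(x81,p1), (x81,p2), (x81,p3)}
  {x81, x82, x83} × {p1} = {(x81,p1), (x82,p1), (x83,p1)}
  {x81, x82, x83} × {p3} = {(x81,p3), (x82,p3), (x83,p3)}
  {x83} × {p1, p2, p3} = {(x83,p1), (x83,p2), (x83,p3)}
  {x81, x83} × {p1, p2} = {(x81,p1), (x81,p2), (x83,p1), (x83,p2)}
  {x81, x83} × {p1, p3} = {(x81,p1), (x81,p3), (x83,p1), (x83,p3)}
  {x81, x83} × {p1, p2, p3} = {(x81,p1), (x81,p2), (x81,p3), (x83,p1), (x83,p2), (x83,p3)}
  {x81, x82, x83} × {p1, p2} = {(x81,p1), (x81,p2), (x82,p1), (x82,p2), (x83,p1), (x83,p2)}
  {x81, x82, x83} × {p1, p3} = {(x81,p1), (x81,p3), (x82,p1), (x82,p3), (x83,p1), (x83,p3)}
  {x81, x82, x83} × {p1, p2, p3} = {(x81,p1), (x81,p2), (x81,p3), (x82,p1), (x82,p2), (x82,p3), (x83,p1), (x83,p2), (x83,p3)}
These 21 distinct sets form the basis B.
Close under arbitrary unions to get τ_{X×Y}; counting gives |τ_{X×Y}| = 70.


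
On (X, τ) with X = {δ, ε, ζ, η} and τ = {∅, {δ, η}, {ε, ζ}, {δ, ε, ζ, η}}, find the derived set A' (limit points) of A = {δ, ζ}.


A' = {ε, η}

For each x ∈ X, list the open sets U ∈ τ with x ∈ U, then check whether U ∩ (A ∖ {x}) ≠ ∅ for every such U.
  x = δ: open {δ, η} ∋ x has {δ, η} ∩ (A ∖ {δ}) = ∅, so x is NOT a limit point.
  x = ε: opens ∋ x are {ε, ζ}, {δ, ε, ζ, η}; each meets A ∖ {ε}, so x IS a limit point.
  x = ζ: open {ε, ζ} ∋ x has {ε, ζ} ∩ (A ∖ {ζ}) = ∅, so x is NOT a limit point.
  x = η: opens ∋ x are {δ, η}, {δ, ε, ζ, η}; each meets A ∖ {η}, so x IS a limit point.
Collecting: A' = {ε, η}.


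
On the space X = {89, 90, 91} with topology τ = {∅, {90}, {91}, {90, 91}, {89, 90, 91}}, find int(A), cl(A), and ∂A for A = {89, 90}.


int(A) = {90}, cl(A) = {89, 90}, ∂A = {89}.

Closed sets in (X, τ) are complements of opens:
  closed(X, τ) = {∅, {89}, {89, 90}, {89, 91}, {89, 90, 91}}.
int(A) = ⋃ {U ∈ τ : U ⊆ A}. Opens contained in A: ∅, {90}.
Taking the union of these: int(A) = {90}.
cl(A) = ⋂ {C closed : A ⊆ C}. Closed sets containing A: {89, 90}, {89, 90, 91}.
Intersecting these: cl(A) = {89, 90}.
∂A = cl(A) ∖ int(A) = {89, 90} ∖ {90} = {89}.


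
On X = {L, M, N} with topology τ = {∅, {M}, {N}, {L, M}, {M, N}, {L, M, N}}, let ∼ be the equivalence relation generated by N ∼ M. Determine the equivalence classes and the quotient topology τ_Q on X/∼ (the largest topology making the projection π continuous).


X/∼ = {[L], [M=N]}; |τ_Q| = 3.

Equivalence classes: [L], [M=N].
Quotient map π: X → X/∼ sends L ↦ [L], M ↦ [M=N], N ↦ [M=N].
For each subset V ⊆ X/∼, compute π^{-1}(V) ⊆ X and check whether π^{-1}(V) ∈ τ. V is open in τ_Q iff π^{-1}(V) ∈ τ.
  V = {}: π^{-1}(V) = ∅ ∈ τ ✓.
  V = {[L]}: π^{-1}(V) = {L} ∉ τ ✗.
  V = {[M=N]}: π^{-1}(V) = {M, N} ∈ τ ✓.
  V = {[L], [M=N]}: π^{-1}(V) = {L, M, N} ∈ τ ✓.
Open sets in the quotient: τ_Q = {{}, {[M=N]}, {[L], [M=N]}} (3 elements).


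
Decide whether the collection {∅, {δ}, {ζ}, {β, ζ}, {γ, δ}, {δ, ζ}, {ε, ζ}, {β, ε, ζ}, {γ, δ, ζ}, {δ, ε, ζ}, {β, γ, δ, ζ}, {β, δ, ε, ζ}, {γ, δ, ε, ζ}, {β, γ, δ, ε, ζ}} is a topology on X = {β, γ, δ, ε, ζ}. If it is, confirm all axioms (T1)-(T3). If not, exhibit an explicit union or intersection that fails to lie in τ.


τ is NOT a topology on X.

Axiom (T1): ∅ ∈ τ? Yes; X ∈ τ? Yes.
Axiom (T2/T3): check pairwise unions and intersections of members of τ.
Counterexample for (T2): {δ} ∪ {β, ζ} = {β, δ, ζ} ∉ τ. Therefore τ is NOT a topology.


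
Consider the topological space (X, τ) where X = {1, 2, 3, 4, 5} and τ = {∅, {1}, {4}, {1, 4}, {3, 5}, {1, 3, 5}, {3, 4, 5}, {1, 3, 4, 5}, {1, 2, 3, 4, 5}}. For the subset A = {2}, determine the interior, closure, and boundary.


int(A) = ∅, cl(A) = {2}, ∂A = {2}.

Closed sets in (X, τ) are complements of opens:
  closed(X, τ) = {∅, {2}, {1, 2}, {2, 4}, {1, 2, 4}, {2, 3, 5}, {1, 2, 3, 5}, {2, 3, 4, 5}, {1, 2, 3, 4, 5}}.
int(A) = ⋃ {U ∈ τ : U ⊆ A}. Opens contained in A: ∅.
Taking the union of these: int(A) = ∅.
cl(A) = ⋂ {C closed : A ⊆ C}. Closed sets containing A: {2}, {1, 2}, {2, 4}, {1, 2, 4}, {2, 3, 5}, {1, 2, 3, 5}, {2, 3, 4, 5}, {1, 2, 3, 4, 5}.
Intersecting these: cl(A) = {2}.
∂A = cl(A) ∖ int(A) = {2} ∖ ∅ = {2}.


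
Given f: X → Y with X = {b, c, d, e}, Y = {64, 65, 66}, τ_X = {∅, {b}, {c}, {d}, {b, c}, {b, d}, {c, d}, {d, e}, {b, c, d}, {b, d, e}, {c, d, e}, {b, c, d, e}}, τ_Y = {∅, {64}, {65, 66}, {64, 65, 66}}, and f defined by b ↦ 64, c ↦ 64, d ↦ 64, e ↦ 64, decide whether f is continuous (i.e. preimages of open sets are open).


f IS continuous.

Compute f^{-1}(U) for each U ∈ τ_Y:
  U = ∅: f^{-1}(U) = ∅ ∈ τ_X ✓.
  U = {64}: f^{-1}(U) = {b, c, d, e} ∈ τ_X ✓.
  U = {65, 66}: f^{-1}(U) = ∅ ∈ τ_X ✓.
  U = {64, 65, 66}: f^{-1}(U) = {b, c, d, e} ∈ τ_X ✓.
Every preimage lies in τ_X, so f IS continuous.


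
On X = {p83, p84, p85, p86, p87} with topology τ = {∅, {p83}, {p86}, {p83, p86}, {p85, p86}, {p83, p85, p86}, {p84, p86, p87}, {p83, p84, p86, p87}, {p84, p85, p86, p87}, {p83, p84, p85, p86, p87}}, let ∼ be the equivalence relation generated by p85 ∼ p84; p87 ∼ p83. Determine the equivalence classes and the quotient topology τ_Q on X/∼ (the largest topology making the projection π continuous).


X/∼ = {[p83=p87], [p84=p85], [p86]}; |τ_Q| = 3.

Equivalence classes: [p83=p87], [p84=p85], [p86].
Quotient map π: X → X/∼ sends p83 ↦ [p83=p87], p84 ↦ [p84=p85], p85 ↦ [p84=p85], p86 ↦ [p86], p87 ↦ [p83=p87].
For each subset V ⊆ X/∼, compute π^{-1}(V) ⊆ X and check whether π^{-1}(V) ∈ τ. V is open in τ_Q iff π^{-1}(V) ∈ τ.
  V = {}: π^{-1}(V) = ∅ ∈ τ ✓.
  V = {[p83=p87]}: π^{-1}(V) = {p83, p87} ∉ τ ✗.
  V = {[p84=p85]}: π^{-1}(V) = {p84, p85} ∉ τ ✗.
  V = {[p83=p87], [p84=p85]}: π^{-1}(V) = {p83, p84, p85, p87} ∉ τ ✗.
  V = {[p86]}: π^{-1}(V) = {p86} ∈ τ ✓.
  V = {[p83=p87], [p86]}: π^{-1}(V) = {p83, p86, p87} ∉ τ ✗.
  V = {[p84=p85], [p86]}: π^{-1}(V) = {p84, p85, p86} ∉ τ ✗.
  V = {[p83=p87], [p84=p85], [p86]}: π^{-1}(V) = {p83, p84, p85, p86, p87} ∈ τ ✓.
Open sets in the quotient: τ_Q = {{}, {[p86]}, {[p83=p87], [p84=p85], [p86]}} (3 elements).
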